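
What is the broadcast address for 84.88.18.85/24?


Network: 84.88.18.0/24
Host bits = 8
Set all host bits to 1:
Broadcast: 84.88.18.255


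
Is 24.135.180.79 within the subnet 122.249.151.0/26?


Subnet network: 122.249.151.0
Test IP AND mask: 24.135.180.64
No, 24.135.180.79 is not in 122.249.151.0/26


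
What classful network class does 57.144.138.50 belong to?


First octet: 57
Binary: 00111001
0xxxxxxx -> Class A (1-126)
Class A, default mask 255.0.0.0 (/8)


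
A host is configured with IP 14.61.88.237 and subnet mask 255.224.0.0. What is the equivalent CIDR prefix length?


Binary: 11111111.11100000.00000000.00000000
Count leading 1s
Prefix: /11


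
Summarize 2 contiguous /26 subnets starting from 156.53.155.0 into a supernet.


Original prefix: /26
Number of subnets: 2 = 2^1
New prefix = 26 - 1 = 25
Supernet: 156.53.155.0/25


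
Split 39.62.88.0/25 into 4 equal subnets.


New prefix = 25 + 2 = 27
Each subnet has 32 addresses
  39.62.88.0/27
  39.62.88.32/27
  39.62.88.64/27
  39.62.88.96/27
Subnets: 39.62.88.0/27, 39.62.88.32/27, 39.62.88.64/27, 39.62.88.96/27


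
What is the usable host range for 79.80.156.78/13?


Network: 79.80.0.0
Broadcast: 79.87.255.255
First usable = network + 1
Last usable = broadcast - 1
Range: 79.80.0.1 to 79.87.255.254


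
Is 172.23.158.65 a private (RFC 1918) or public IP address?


RFC 1918 private ranges:
  10.0.0.0/8 (10.0.0.0 - 10.255.255.255)
  172.16.0.0/12 (172.16.0.0 - 172.31.255.255)
  192.168.0.0/16 (192.168.0.0 - 192.168.255.255)
Private (in 172.16.0.0/12)


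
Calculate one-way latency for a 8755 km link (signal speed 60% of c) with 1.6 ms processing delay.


Speed = 0.6 * 3e5 km/s = 180000 km/s
Propagation delay = 8755 / 180000 = 0.0486 s = 48.6389 ms
Processing delay = 1.6 ms
Total one-way latency = 50.2389 ms


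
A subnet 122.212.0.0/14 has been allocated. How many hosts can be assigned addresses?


Host bits = 32 - 14 = 18
Total addresses = 2^18 = 262144
Usable = total - 2 (network and broadcast)
Usable hosts: 262142


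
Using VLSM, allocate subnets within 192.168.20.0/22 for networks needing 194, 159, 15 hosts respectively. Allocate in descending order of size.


194 hosts -> /24 (254 usable): 192.168.20.0/24
159 hosts -> /24 (254 usable): 192.168.21.0/24
15 hosts -> /27 (30 usable): 192.168.22.0/27
Allocation: 192.168.20.0/24 (194 hosts, 254 usable); 192.168.21.0/24 (159 hosts, 254 usable); 192.168.22.0/27 (15 hosts, 30 usable)


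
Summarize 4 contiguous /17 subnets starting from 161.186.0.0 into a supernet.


Original prefix: /17
Number of subnets: 4 = 2^2
New prefix = 17 - 2 = 15
Supernet: 161.186.0.0/15


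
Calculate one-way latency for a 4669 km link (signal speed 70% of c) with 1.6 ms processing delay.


Speed = 0.7 * 3e5 km/s = 210000 km/s
Propagation delay = 4669 / 210000 = 0.0222 s = 22.2333 ms
Processing delay = 1.6 ms
Total one-way latency = 23.8333 ms


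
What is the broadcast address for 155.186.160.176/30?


Network: 155.186.160.176/30
Host bits = 2
Set all host bits to 1:
Broadcast: 155.186.160.179


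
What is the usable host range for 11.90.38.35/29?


Network: 11.90.38.32
Broadcast: 11.90.38.39
First usable = network + 1
Last usable = broadcast - 1
Range: 11.90.38.33 to 11.90.38.38


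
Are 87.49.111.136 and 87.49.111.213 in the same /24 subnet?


Mask: 255.255.255.0
87.49.111.136 AND mask = 87.49.111.0
87.49.111.213 AND mask = 87.49.111.0
Yes, same subnet (87.49.111.0)


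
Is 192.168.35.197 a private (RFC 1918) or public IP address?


RFC 1918 private ranges:
  10.0.0.0/8 (10.0.0.0 - 10.255.255.255)
  172.16.0.0/12 (172.16.0.0 - 172.31.255.255)
  192.168.0.0/16 (192.168.0.0 - 192.168.255.255)
Private (in 192.168.0.0/16)


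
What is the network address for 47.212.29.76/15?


IP:   00101111.11010100.00011101.01001100
Mask: 11111111.11111110.00000000.00000000
AND operation:
Net:  00101111.11010100.00000000.00000000
Network: 47.212.0.0/15


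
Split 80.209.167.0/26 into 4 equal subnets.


New prefix = 26 + 2 = 28
Each subnet has 16 addresses
  80.209.167.0/28
  80.209.167.16/28
  80.209.167.32/28
  80.209.167.48/28
Subnets: 80.209.167.0/28, 80.209.167.16/28, 80.209.167.32/28, 80.209.167.48/28


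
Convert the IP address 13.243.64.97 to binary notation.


13 = 00001101
243 = 11110011
64 = 01000000
97 = 01100001
Binary: 00001101.11110011.01000000.01100001


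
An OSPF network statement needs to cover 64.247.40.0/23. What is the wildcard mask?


Subnet mask: 255.255.254.0
Wildcard = 255.255.255.255 - subnet mask
255 - 255 = 0
255 - 255 = 0
255 - 254 = 1
255 - 0 = 255
Wildcard: 0.0.1.255


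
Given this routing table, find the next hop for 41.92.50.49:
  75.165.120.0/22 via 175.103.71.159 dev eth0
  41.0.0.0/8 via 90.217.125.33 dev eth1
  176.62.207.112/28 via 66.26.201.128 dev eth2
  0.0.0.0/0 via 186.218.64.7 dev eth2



Longest prefix match for 41.92.50.49:
  /22 75.165.120.0: no
  /8 41.0.0.0: MATCH
  /28 176.62.207.112: no
  /0 0.0.0.0: MATCH
Selected: next-hop 90.217.125.33 via eth1 (matched /8)


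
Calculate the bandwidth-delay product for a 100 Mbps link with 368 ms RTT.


BDP = bandwidth * RTT
= 100 Mbps * 368 ms
= 100 * 1e6 * 368 / 1000 bits
= 36800000 bits
= 4600000 bytes
= 4492.1875 KB
BDP = 36800000 bits (4600000 bytes)


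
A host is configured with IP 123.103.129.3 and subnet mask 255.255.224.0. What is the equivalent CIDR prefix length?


Binary: 11111111.11111111.11100000.00000000
Count leading 1s
Prefix: /19


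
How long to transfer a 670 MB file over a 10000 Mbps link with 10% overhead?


Effective throughput = 10000 * (1 - 10/100) = 9000 Mbps
File size in Mb = 670 * 8 = 5360 Mb
Time = 5360 / 9000
Time = 0.5956 seconds


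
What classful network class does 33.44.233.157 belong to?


First octet: 33
Binary: 00100001
0xxxxxxx -> Class A (1-126)
Class A, default mask 255.0.0.0 (/8)


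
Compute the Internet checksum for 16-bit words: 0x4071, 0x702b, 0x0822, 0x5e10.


Sum all words (with carry folding):
+ 0x4071 = 0x4071
+ 0x702b = 0xb09c
+ 0x0822 = 0xb8be
+ 0x5e10 = 0x16cf
One's complement: ~0x16cf
Checksum = 0xe930


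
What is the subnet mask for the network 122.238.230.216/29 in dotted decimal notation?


/29 means 29 network bits, 3 host bits
Binary: 11111111111111111111111111111000
Mask: 255.255.255.248


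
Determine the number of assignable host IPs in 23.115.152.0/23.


Host bits = 32 - 23 = 9
Total addresses = 2^9 = 512
Usable = total - 2 (network and broadcast)
Usable hosts: 510


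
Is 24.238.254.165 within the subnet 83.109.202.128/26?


Subnet network: 83.109.202.128
Test IP AND mask: 24.238.254.128
No, 24.238.254.165 is not in 83.109.202.128/26


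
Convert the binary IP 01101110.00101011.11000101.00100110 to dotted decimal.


01101110 = 110
00101011 = 43
11000101 = 197
00100110 = 38
IP: 110.43.197.38


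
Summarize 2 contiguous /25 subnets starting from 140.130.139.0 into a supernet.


Original prefix: /25
Number of subnets: 2 = 2^1
New prefix = 25 - 1 = 24
Supernet: 140.130.139.0/24


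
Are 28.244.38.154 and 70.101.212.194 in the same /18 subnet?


Mask: 255.255.192.0
28.244.38.154 AND mask = 28.244.0.0
70.101.212.194 AND mask = 70.101.192.0
No, different subnets (28.244.0.0 vs 70.101.192.0)


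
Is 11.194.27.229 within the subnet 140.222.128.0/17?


Subnet network: 140.222.128.0
Test IP AND mask: 11.194.0.0
No, 11.194.27.229 is not in 140.222.128.0/17


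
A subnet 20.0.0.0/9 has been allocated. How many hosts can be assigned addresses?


Host bits = 32 - 9 = 23
Total addresses = 2^23 = 8388608
Usable = total - 2 (network and broadcast)
Usable hosts: 8388606


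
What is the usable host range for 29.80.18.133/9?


Network: 29.0.0.0
Broadcast: 29.127.255.255
First usable = network + 1
Last usable = broadcast - 1
Range: 29.0.0.1 to 29.127.255.254


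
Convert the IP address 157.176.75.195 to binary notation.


157 = 10011101
176 = 10110000
75 = 01001011
195 = 11000011
Binary: 10011101.10110000.01001011.11000011


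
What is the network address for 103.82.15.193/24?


IP:   01100111.01010010.00001111.11000001
Mask: 11111111.11111111.11111111.00000000
AND operation:
Net:  01100111.01010010.00001111.00000000
Network: 103.82.15.0/24


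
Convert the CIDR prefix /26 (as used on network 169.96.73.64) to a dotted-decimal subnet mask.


/26 means 26 network bits, 6 host bits
Binary: 11111111111111111111111111000000
Mask: 255.255.255.192


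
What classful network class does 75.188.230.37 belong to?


First octet: 75
Binary: 01001011
0xxxxxxx -> Class A (1-126)
Class A, default mask 255.0.0.0 (/8)


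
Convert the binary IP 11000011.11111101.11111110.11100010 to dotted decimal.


11000011 = 195
11111101 = 253
11111110 = 254
11100010 = 226
IP: 195.253.254.226


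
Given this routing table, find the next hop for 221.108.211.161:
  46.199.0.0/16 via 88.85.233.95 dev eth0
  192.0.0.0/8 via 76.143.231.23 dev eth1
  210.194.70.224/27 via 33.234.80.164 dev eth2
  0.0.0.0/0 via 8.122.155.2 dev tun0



Longest prefix match for 221.108.211.161:
  /16 46.199.0.0: no
  /8 192.0.0.0: no
  /27 210.194.70.224: no
  /0 0.0.0.0: MATCH
Selected: next-hop 8.122.155.2 via tun0 (matched /0)


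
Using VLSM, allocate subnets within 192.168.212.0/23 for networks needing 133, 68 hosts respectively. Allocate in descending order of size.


133 hosts -> /24 (254 usable): 192.168.212.0/24
68 hosts -> /25 (126 usable): 192.168.213.0/25
Allocation: 192.168.212.0/24 (133 hosts, 254 usable); 192.168.213.0/25 (68 hosts, 126 usable)


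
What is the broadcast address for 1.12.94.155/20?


Network: 1.12.80.0/20
Host bits = 12
Set all host bits to 1:
Broadcast: 1.12.95.255


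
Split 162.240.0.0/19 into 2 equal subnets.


New prefix = 19 + 1 = 20
Each subnet has 4096 addresses
  162.240.0.0/20
  162.240.16.0/20
Subnets: 162.240.0.0/20, 162.240.16.0/20


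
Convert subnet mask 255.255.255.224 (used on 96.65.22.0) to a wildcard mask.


Subnet mask: 255.255.255.224
Wildcard = 255.255.255.255 - subnet mask
255 - 255 = 0
255 - 255 = 0
255 - 255 = 0
255 - 224 = 31
Wildcard: 0.0.0.31


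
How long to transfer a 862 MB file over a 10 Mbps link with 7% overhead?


Effective throughput = 10 * (1 - 7/100) = 9.3 Mbps
File size in Mb = 862 * 8 = 6896 Mb
Time = 6896 / 9.3
Time = 741.5054 seconds


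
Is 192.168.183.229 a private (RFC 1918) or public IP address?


RFC 1918 private ranges:
  10.0.0.0/8 (10.0.0.0 - 10.255.255.255)
  172.16.0.0/12 (172.16.0.0 - 172.31.255.255)
  192.168.0.0/16 (192.168.0.0 - 192.168.255.255)
Private (in 192.168.0.0/16)


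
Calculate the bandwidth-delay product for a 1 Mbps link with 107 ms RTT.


BDP = bandwidth * RTT
= 1 Mbps * 107 ms
= 1 * 1e6 * 107 / 1000 bits
= 107000 bits
= 13375 bytes
= 13.0615 KB
BDP = 107000 bits (13375 bytes)


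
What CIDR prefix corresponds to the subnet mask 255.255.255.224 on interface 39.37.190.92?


Binary: 11111111.11111111.11111111.11100000
Count leading 1s
Prefix: /27


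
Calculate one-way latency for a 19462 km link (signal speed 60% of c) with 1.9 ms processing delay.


Speed = 0.6 * 3e5 km/s = 180000 km/s
Propagation delay = 19462 / 180000 = 0.1081 s = 108.1222 ms
Processing delay = 1.9 ms
Total one-way latency = 110.0222 ms


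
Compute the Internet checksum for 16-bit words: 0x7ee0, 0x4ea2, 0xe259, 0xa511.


Sum all words (with carry folding):
+ 0x7ee0 = 0x7ee0
+ 0x4ea2 = 0xcd82
+ 0xe259 = 0xafdc
+ 0xa511 = 0x54ee
One's complement: ~0x54ee
Checksum = 0xab11


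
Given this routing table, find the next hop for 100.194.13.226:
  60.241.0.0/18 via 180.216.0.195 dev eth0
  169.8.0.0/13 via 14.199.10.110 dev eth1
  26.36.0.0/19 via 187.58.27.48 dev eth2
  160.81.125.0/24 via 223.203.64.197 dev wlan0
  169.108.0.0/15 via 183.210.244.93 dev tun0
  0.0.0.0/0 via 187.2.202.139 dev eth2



Longest prefix match for 100.194.13.226:
  /18 60.241.0.0: no
  /13 169.8.0.0: no
  /19 26.36.0.0: no
  /24 160.81.125.0: no
  /15 169.108.0.0: no
  /0 0.0.0.0: MATCH
Selected: next-hop 187.2.202.139 via eth2 (matched /0)


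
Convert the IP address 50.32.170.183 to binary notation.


50 = 00110010
32 = 00100000
170 = 10101010
183 = 10110111
Binary: 00110010.00100000.10101010.10110111


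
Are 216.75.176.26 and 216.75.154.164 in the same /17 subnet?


Mask: 255.255.128.0
216.75.176.26 AND mask = 216.75.128.0
216.75.154.164 AND mask = 216.75.128.0
Yes, same subnet (216.75.128.0)


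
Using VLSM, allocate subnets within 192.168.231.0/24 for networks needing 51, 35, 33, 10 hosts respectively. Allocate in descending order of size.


51 hosts -> /26 (62 usable): 192.168.231.0/26
35 hosts -> /26 (62 usable): 192.168.231.64/26
33 hosts -> /26 (62 usable): 192.168.231.128/26
10 hosts -> /28 (14 usable): 192.168.231.192/28
Allocation: 192.168.231.0/26 (51 hosts, 62 usable); 192.168.231.64/26 (35 hosts, 62 usable); 192.168.231.128/26 (33 hosts, 62 usable); 192.168.231.192/28 (10 hosts, 14 usable)


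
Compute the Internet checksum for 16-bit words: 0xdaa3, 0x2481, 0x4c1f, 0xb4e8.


Sum all words (with carry folding):
+ 0xdaa3 = 0xdaa3
+ 0x2481 = 0xff24
+ 0x4c1f = 0x4b44
+ 0xb4e8 = 0x002d
One's complement: ~0x002d
Checksum = 0xffd2


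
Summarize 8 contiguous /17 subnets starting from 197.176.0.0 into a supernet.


Original prefix: /17
Number of subnets: 8 = 2^3
New prefix = 17 - 3 = 14
Supernet: 197.176.0.0/14


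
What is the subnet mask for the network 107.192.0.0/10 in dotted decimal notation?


/10 means 10 network bits, 22 host bits
Binary: 11111111110000000000000000000000
Mask: 255.192.0.0


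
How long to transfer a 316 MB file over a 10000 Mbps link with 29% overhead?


Effective throughput = 10000 * (1 - 29/100) = 7100 Mbps
File size in Mb = 316 * 8 = 2528 Mb
Time = 2528 / 7100
Time = 0.3561 seconds


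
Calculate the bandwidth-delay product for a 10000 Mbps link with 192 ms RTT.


BDP = bandwidth * RTT
= 10000 Mbps * 192 ms
= 10000 * 1e6 * 192 / 1000 bits
= 1920000000 bits
= 240000000 bytes
= 234375 KB
BDP = 1920000000 bits (240000000 bytes)


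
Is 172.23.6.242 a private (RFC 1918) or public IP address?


RFC 1918 private ranges:
  10.0.0.0/8 (10.0.0.0 - 10.255.255.255)
  172.16.0.0/12 (172.16.0.0 - 172.31.255.255)
  192.168.0.0/16 (192.168.0.0 - 192.168.255.255)
Private (in 172.16.0.0/12)


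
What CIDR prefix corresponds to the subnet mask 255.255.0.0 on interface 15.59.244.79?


Binary: 11111111.11111111.00000000.00000000
Count leading 1s
Prefix: /16


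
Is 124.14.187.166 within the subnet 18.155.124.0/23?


Subnet network: 18.155.124.0
Test IP AND mask: 124.14.186.0
No, 124.14.187.166 is not in 18.155.124.0/23


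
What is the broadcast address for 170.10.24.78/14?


Network: 170.8.0.0/14
Host bits = 18
Set all host bits to 1:
Broadcast: 170.11.255.255


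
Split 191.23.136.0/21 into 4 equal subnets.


New prefix = 21 + 2 = 23
Each subnet has 512 addresses
  191.23.136.0/23
  191.23.138.0/23
  191.23.140.0/23
  191.23.142.0/23
Subnets: 191.23.136.0/23, 191.23.138.0/23, 191.23.140.0/23, 191.23.142.0/23


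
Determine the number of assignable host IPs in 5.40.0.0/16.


Host bits = 32 - 16 = 16
Total addresses = 2^16 = 65536
Usable = total - 2 (network and broadcast)
Usable hosts: 65534


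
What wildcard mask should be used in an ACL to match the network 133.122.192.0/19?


Subnet mask: 255.255.224.0
Wildcard = 255.255.255.255 - subnet mask
255 - 255 = 0
255 - 255 = 0
255 - 224 = 31
255 - 0 = 255
Wildcard: 0.0.31.255


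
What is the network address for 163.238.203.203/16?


IP:   10100011.11101110.11001011.11001011
Mask: 11111111.11111111.00000000.00000000
AND operation:
Net:  10100011.11101110.00000000.00000000
Network: 163.238.0.0/16


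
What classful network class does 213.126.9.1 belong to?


First octet: 213
Binary: 11010101
110xxxxx -> Class C (192-223)
Class C, default mask 255.255.255.0 (/24)


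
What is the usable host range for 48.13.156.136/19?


Network: 48.13.128.0
Broadcast: 48.13.159.255
First usable = network + 1
Last usable = broadcast - 1
Range: 48.13.128.1 to 48.13.159.254


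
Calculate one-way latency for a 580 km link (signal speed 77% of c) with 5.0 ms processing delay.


Speed = 0.77 * 3e5 km/s = 231000 km/s
Propagation delay = 580 / 231000 = 0.0025 s = 2.5108 ms
Processing delay = 5.0 ms
Total one-way latency = 7.5108 ms


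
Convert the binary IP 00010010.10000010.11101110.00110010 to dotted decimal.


00010010 = 18
10000010 = 130
11101110 = 238
00110010 = 50
IP: 18.130.238.50


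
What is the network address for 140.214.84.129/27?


IP:   10001100.11010110.01010100.10000001
Mask: 11111111.11111111.11111111.11100000
AND operation:
Net:  10001100.11010110.01010100.10000000
Network: 140.214.84.128/27


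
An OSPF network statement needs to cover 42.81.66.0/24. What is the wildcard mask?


Subnet mask: 255.255.255.0
Wildcard = 255.255.255.255 - subnet mask
255 - 255 = 0
255 - 255 = 0
255 - 255 = 0
255 - 0 = 255
Wildcard: 0.0.0.255


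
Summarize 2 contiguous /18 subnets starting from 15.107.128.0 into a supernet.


Original prefix: /18
Number of subnets: 2 = 2^1
New prefix = 18 - 1 = 17
Supernet: 15.107.128.0/17


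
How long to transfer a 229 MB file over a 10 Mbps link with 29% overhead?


Effective throughput = 10 * (1 - 29/100) = 7.1 Mbps
File size in Mb = 229 * 8 = 1832 Mb
Time = 1832 / 7.1
Time = 258.0282 seconds


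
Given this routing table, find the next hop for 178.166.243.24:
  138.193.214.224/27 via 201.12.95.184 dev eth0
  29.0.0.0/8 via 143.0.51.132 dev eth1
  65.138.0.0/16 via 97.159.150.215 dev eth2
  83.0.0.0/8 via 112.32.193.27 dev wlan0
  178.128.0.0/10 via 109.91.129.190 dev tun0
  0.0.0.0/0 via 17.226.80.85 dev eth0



Longest prefix match for 178.166.243.24:
  /27 138.193.214.224: no
  /8 29.0.0.0: no
  /16 65.138.0.0: no
  /8 83.0.0.0: no
  /10 178.128.0.0: MATCH
  /0 0.0.0.0: MATCH
Selected: next-hop 109.91.129.190 via tun0 (matched /10)


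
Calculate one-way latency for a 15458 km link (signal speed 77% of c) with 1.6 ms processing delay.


Speed = 0.77 * 3e5 km/s = 231000 km/s
Propagation delay = 15458 / 231000 = 0.0669 s = 66.9177 ms
Processing delay = 1.6 ms
Total one-way latency = 68.5177 ms


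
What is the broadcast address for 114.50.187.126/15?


Network: 114.50.0.0/15
Host bits = 17
Set all host bits to 1:
Broadcast: 114.51.255.255


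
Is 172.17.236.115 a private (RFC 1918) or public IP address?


RFC 1918 private ranges:
  10.0.0.0/8 (10.0.0.0 - 10.255.255.255)
  172.16.0.0/12 (172.16.0.0 - 172.31.255.255)
  192.168.0.0/16 (192.168.0.0 - 192.168.255.255)
Private (in 172.16.0.0/12)


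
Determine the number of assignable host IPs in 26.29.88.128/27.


Host bits = 32 - 27 = 5
Total addresses = 2^5 = 32
Usable = total - 2 (network and broadcast)
Usable hosts: 30


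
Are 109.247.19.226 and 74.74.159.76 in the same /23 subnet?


Mask: 255.255.254.0
109.247.19.226 AND mask = 109.247.18.0
74.74.159.76 AND mask = 74.74.158.0
No, different subnets (109.247.18.0 vs 74.74.158.0)


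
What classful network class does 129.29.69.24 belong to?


First octet: 129
Binary: 10000001
10xxxxxx -> Class B (128-191)
Class B, default mask 255.255.0.0 (/16)


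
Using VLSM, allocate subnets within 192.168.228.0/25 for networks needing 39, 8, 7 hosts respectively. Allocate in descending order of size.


39 hosts -> /26 (62 usable): 192.168.228.0/26
8 hosts -> /28 (14 usable): 192.168.228.64/28
7 hosts -> /28 (14 usable): 192.168.228.80/28
Allocation: 192.168.228.0/26 (39 hosts, 62 usable); 192.168.228.64/28 (8 hosts, 14 usable); 192.168.228.80/28 (7 hosts, 14 usable)


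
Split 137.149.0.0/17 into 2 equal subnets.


New prefix = 17 + 1 = 18
Each subnet has 16384 addresses
  137.149.0.0/18
  137.149.64.0/18
Subnets: 137.149.0.0/18, 137.149.64.0/18


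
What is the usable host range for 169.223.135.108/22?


Network: 169.223.132.0
Broadcast: 169.223.135.255
First usable = network + 1
Last usable = broadcast - 1
Range: 169.223.132.1 to 169.223.135.254


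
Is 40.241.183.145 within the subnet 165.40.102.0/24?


Subnet network: 165.40.102.0
Test IP AND mask: 40.241.183.0
No, 40.241.183.145 is not in 165.40.102.0/24


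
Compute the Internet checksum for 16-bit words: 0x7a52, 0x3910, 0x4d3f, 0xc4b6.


Sum all words (with carry folding):
+ 0x7a52 = 0x7a52
+ 0x3910 = 0xb362
+ 0x4d3f = 0x00a2
+ 0xc4b6 = 0xc558
One's complement: ~0xc558
Checksum = 0x3aa7


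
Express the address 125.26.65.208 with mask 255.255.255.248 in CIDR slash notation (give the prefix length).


Binary: 11111111.11111111.11111111.11111000
Count leading 1s
Prefix: /29


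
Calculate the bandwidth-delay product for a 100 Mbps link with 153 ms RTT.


BDP = bandwidth * RTT
= 100 Mbps * 153 ms
= 100 * 1e6 * 153 / 1000 bits
= 15300000 bits
= 1912500 bytes
= 1867.6758 KB
BDP = 15300000 bits (1912500 bytes)


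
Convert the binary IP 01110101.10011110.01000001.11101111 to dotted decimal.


01110101 = 117
10011110 = 158
01000001 = 65
11101111 = 239
IP: 117.158.65.239


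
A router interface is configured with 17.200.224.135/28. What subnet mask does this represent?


/28 means 28 network bits, 4 host bits
Binary: 11111111111111111111111111110000
Mask: 255.255.255.240


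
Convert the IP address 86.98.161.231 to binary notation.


86 = 01010110
98 = 01100010
161 = 10100001
231 = 11100111
Binary: 01010110.01100010.10100001.11100111


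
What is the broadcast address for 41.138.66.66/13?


Network: 41.136.0.0/13
Host bits = 19
Set all host bits to 1:
Broadcast: 41.143.255.255


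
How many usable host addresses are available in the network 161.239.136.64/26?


Host bits = 32 - 26 = 6
Total addresses = 2^6 = 64
Usable = total - 2 (network and broadcast)
Usable hosts: 62


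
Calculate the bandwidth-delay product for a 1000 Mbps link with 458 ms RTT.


BDP = bandwidth * RTT
= 1000 Mbps * 458 ms
= 1000 * 1e6 * 458 / 1000 bits
= 458000000 bits
= 57250000 bytes
= 55908.2031 KB
BDP = 458000000 bits (57250000 bytes)


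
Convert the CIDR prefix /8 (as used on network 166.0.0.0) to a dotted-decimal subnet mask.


/8 means 8 network bits, 24 host bits
Binary: 11111111000000000000000000000000
Mask: 255.0.0.0


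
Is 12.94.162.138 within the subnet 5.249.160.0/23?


Subnet network: 5.249.160.0
Test IP AND mask: 12.94.162.0
No, 12.94.162.138 is not in 5.249.160.0/23


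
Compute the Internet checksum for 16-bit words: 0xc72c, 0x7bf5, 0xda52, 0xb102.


Sum all words (with carry folding):
+ 0xc72c = 0xc72c
+ 0x7bf5 = 0x4322
+ 0xda52 = 0x1d75
+ 0xb102 = 0xce77
One's complement: ~0xce77
Checksum = 0x3188


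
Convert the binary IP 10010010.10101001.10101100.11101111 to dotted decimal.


10010010 = 146
10101001 = 169
10101100 = 172
11101111 = 239
IP: 146.169.172.239


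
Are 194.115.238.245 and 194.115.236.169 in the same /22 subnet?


Mask: 255.255.252.0
194.115.238.245 AND mask = 194.115.236.0
194.115.236.169 AND mask = 194.115.236.0
Yes, same subnet (194.115.236.0)


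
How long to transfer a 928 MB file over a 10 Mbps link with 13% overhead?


Effective throughput = 10 * (1 - 13/100) = 8.7 Mbps
File size in Mb = 928 * 8 = 7424 Mb
Time = 7424 / 8.7
Time = 853.3333 seconds


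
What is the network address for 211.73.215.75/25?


IP:   11010011.01001001.11010111.01001011
Mask: 11111111.11111111.11111111.10000000
AND operation:
Net:  11010011.01001001.11010111.00000000
Network: 211.73.215.0/25


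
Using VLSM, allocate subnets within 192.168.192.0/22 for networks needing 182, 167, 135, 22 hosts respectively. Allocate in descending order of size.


182 hosts -> /24 (254 usable): 192.168.192.0/24
167 hosts -> /24 (254 usable): 192.168.193.0/24
135 hosts -> /24 (254 usable): 192.168.194.0/24
22 hosts -> /27 (30 usable): 192.168.195.0/27
Allocation: 192.168.192.0/24 (182 hosts, 254 usable); 192.168.193.0/24 (167 hosts, 254 usable); 192.168.194.0/24 (135 hosts, 254 usable); 192.168.195.0/27 (22 hosts, 30 usable)


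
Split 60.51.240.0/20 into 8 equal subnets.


New prefix = 20 + 3 = 23
Each subnet has 512 addresses
  60.51.240.0/23
  60.51.242.0/23
  60.51.244.0/23
  60.51.246.0/23
  60.51.248.0/23
  60.51.250.0/23
  60.51.252.0/23
  60.51.254.0/23
Subnets: 60.51.240.0/23, 60.51.242.0/23, 60.51.244.0/23, 60.51.246.0/23, 60.51.248.0/23, 60.51.250.0/23, 60.51.252.0/23, 60.51.254.0/23


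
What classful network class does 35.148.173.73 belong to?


First octet: 35
Binary: 00100011
0xxxxxxx -> Class A (1-126)
Class A, default mask 255.0.0.0 (/8)


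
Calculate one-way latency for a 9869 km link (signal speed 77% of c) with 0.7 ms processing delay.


Speed = 0.77 * 3e5 km/s = 231000 km/s
Propagation delay = 9869 / 231000 = 0.0427 s = 42.7229 ms
Processing delay = 0.7 ms
Total one-way latency = 43.4229 ms


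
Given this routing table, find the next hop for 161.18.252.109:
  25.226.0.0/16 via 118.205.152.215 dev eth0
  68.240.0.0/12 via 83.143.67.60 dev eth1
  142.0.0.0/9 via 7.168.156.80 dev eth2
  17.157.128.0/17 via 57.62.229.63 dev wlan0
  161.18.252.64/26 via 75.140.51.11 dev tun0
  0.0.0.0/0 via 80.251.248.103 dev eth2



Longest prefix match for 161.18.252.109:
  /16 25.226.0.0: no
  /12 68.240.0.0: no
  /9 142.0.0.0: no
  /17 17.157.128.0: no
  /26 161.18.252.64: MATCH
  /0 0.0.0.0: MATCH
Selected: next-hop 75.140.51.11 via tun0 (matched /26)


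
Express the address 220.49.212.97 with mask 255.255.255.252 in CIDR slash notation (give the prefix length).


Binary: 11111111.11111111.11111111.11111100
Count leading 1s
Prefix: /30


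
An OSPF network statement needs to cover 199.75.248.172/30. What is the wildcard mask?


Subnet mask: 255.255.255.252
Wildcard = 255.255.255.255 - subnet mask
255 - 255 = 0
255 - 255 = 0
255 - 255 = 0
255 - 252 = 3
Wildcard: 0.0.0.3


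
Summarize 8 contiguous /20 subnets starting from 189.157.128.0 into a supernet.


Original prefix: /20
Number of subnets: 8 = 2^3
New prefix = 20 - 3 = 17
Supernet: 189.157.128.0/17


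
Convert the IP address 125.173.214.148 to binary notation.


125 = 01111101
173 = 10101101
214 = 11010110
148 = 10010100
Binary: 01111101.10101101.11010110.10010100


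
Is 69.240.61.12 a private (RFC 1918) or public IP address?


RFC 1918 private ranges:
  10.0.0.0/8 (10.0.0.0 - 10.255.255.255)
  172.16.0.0/12 (172.16.0.0 - 172.31.255.255)
  192.168.0.0/16 (192.168.0.0 - 192.168.255.255)
Public (not in any RFC 1918 range)


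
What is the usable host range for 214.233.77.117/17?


Network: 214.233.0.0
Broadcast: 214.233.127.255
First usable = network + 1
Last usable = broadcast - 1
Range: 214.233.0.1 to 214.233.127.254


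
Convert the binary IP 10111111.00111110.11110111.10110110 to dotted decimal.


10111111 = 191
00111110 = 62
11110111 = 247
10110110 = 182
IP: 191.62.247.182


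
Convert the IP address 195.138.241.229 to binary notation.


195 = 11000011
138 = 10001010
241 = 11110001
229 = 11100101
Binary: 11000011.10001010.11110001.11100101


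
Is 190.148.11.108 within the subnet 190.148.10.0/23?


Subnet network: 190.148.10.0
Test IP AND mask: 190.148.10.0
Yes, 190.148.11.108 is in 190.148.10.0/23


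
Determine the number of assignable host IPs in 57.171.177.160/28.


Host bits = 32 - 28 = 4
Total addresses = 2^4 = 16
Usable = total - 2 (network and broadcast)
Usable hosts: 14


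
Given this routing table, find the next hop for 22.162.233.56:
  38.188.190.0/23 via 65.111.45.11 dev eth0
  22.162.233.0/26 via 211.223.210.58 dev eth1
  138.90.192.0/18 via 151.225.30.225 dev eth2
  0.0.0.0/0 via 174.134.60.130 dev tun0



Longest prefix match for 22.162.233.56:
  /23 38.188.190.0: no
  /26 22.162.233.0: MATCH
  /18 138.90.192.0: no
  /0 0.0.0.0: MATCH
Selected: next-hop 211.223.210.58 via eth1 (matched /26)


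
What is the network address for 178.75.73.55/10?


IP:   10110010.01001011.01001001.00110111
Mask: 11111111.11000000.00000000.00000000
AND operation:
Net:  10110010.01000000.00000000.00000000
Network: 178.64.0.0/10


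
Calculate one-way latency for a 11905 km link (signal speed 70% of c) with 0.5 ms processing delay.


Speed = 0.7 * 3e5 km/s = 210000 km/s
Propagation delay = 11905 / 210000 = 0.0567 s = 56.6905 ms
Processing delay = 0.5 ms
Total one-way latency = 57.1905 ms


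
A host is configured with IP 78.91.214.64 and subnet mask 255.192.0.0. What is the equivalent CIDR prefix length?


Binary: 11111111.11000000.00000000.00000000
Count leading 1s
Prefix: /10


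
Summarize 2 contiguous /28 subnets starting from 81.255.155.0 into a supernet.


Original prefix: /28
Number of subnets: 2 = 2^1
New prefix = 28 - 1 = 27
Supernet: 81.255.155.0/27


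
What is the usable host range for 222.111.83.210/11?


Network: 222.96.0.0
Broadcast: 222.127.255.255
First usable = network + 1
Last usable = broadcast - 1
Range: 222.96.0.1 to 222.127.255.254


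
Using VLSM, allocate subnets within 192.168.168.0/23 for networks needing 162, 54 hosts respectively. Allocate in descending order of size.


162 hosts -> /24 (254 usable): 192.168.168.0/24
54 hosts -> /26 (62 usable): 192.168.169.0/26
Allocation: 192.168.168.0/24 (162 hosts, 254 usable); 192.168.169.0/26 (54 hosts, 62 usable)


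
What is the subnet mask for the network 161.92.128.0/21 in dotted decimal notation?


/21 means 21 network bits, 11 host bits
Binary: 11111111111111111111100000000000
Mask: 255.255.248.0


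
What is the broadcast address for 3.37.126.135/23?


Network: 3.37.126.0/23
Host bits = 9
Set all host bits to 1:
Broadcast: 3.37.127.255


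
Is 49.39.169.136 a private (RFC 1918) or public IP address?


RFC 1918 private ranges:
  10.0.0.0/8 (10.0.0.0 - 10.255.255.255)
  172.16.0.0/12 (172.16.0.0 - 172.31.255.255)
  192.168.0.0/16 (192.168.0.0 - 192.168.255.255)
Public (not in any RFC 1918 range)


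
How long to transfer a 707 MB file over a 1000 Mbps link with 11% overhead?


Effective throughput = 1000 * (1 - 11/100) = 890 Mbps
File size in Mb = 707 * 8 = 5656 Mb
Time = 5656 / 890
Time = 6.3551 seconds


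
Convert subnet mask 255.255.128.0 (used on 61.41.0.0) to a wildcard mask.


Subnet mask: 255.255.128.0
Wildcard = 255.255.255.255 - subnet mask
255 - 255 = 0
255 - 255 = 0
255 - 128 = 127
255 - 0 = 255
Wildcard: 0.0.127.255


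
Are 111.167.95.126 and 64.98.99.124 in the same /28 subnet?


Mask: 255.255.255.240
111.167.95.126 AND mask = 111.167.95.112
64.98.99.124 AND mask = 64.98.99.112
No, different subnets (111.167.95.112 vs 64.98.99.112)


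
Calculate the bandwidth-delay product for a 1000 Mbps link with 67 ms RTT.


BDP = bandwidth * RTT
= 1000 Mbps * 67 ms
= 1000 * 1e6 * 67 / 1000 bits
= 67000000 bits
= 8375000 bytes
= 8178.7109 KB
BDP = 67000000 bits (8375000 bytes)


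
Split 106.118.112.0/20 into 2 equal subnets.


New prefix = 20 + 1 = 21
Each subnet has 2048 addresses
  106.118.112.0/21
  106.118.120.0/21
Subnets: 106.118.112.0/21, 106.118.120.0/21


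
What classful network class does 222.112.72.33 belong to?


First octet: 222
Binary: 11011110
110xxxxx -> Class C (192-223)
Class C, default mask 255.255.255.0 (/24)


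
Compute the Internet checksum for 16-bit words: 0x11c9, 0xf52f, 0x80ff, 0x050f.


Sum all words (with carry folding):
+ 0x11c9 = 0x11c9
+ 0xf52f = 0x06f9
+ 0x80ff = 0x87f8
+ 0x050f = 0x8d07
One's complement: ~0x8d07
Checksum = 0x72f8


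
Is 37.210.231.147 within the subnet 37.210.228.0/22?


Subnet network: 37.210.228.0
Test IP AND mask: 37.210.228.0
Yes, 37.210.231.147 is in 37.210.228.0/22


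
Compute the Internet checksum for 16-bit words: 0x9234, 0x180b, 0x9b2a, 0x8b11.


Sum all words (with carry folding):
+ 0x9234 = 0x9234
+ 0x180b = 0xaa3f
+ 0x9b2a = 0x456a
+ 0x8b11 = 0xd07b
One's complement: ~0xd07b
Checksum = 0x2f84


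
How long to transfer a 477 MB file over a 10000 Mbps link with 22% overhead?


Effective throughput = 10000 * (1 - 22/100) = 7800 Mbps
File size in Mb = 477 * 8 = 3816 Mb
Time = 3816 / 7800
Time = 0.4892 seconds


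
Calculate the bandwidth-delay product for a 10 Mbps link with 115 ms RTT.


BDP = bandwidth * RTT
= 10 Mbps * 115 ms
= 10 * 1e6 * 115 / 1000 bits
= 1150000 bits
= 143750 bytes
= 140.3809 KB
BDP = 1150000 bits (143750 bytes)


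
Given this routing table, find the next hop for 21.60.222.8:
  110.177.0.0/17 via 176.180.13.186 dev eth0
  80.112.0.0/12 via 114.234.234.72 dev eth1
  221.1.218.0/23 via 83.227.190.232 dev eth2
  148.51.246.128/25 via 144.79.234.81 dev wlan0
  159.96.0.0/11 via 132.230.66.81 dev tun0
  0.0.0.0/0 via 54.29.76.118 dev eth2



Longest prefix match for 21.60.222.8:
  /17 110.177.0.0: no
  /12 80.112.0.0: no
  /23 221.1.218.0: no
  /25 148.51.246.128: no
  /11 159.96.0.0: no
  /0 0.0.0.0: MATCH
Selected: next-hop 54.29.76.118 via eth2 (matched /0)


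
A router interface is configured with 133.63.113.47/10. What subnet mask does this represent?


/10 means 10 network bits, 22 host bits
Binary: 11111111110000000000000000000000
Mask: 255.192.0.0


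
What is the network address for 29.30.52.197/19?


IP:   00011101.00011110.00110100.11000101
Mask: 11111111.11111111.11100000.00000000
AND operation:
Net:  00011101.00011110.00100000.00000000
Network: 29.30.32.0/19


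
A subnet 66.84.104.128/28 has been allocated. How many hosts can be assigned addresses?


Host bits = 32 - 28 = 4
Total addresses = 2^4 = 16
Usable = total - 2 (network and broadcast)
Usable hosts: 14


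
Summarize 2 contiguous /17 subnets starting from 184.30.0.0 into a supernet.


Original prefix: /17
Number of subnets: 2 = 2^1
New prefix = 17 - 1 = 16
Supernet: 184.30.0.0/16


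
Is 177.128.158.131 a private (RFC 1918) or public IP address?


RFC 1918 private ranges:
  10.0.0.0/8 (10.0.0.0 - 10.255.255.255)
  172.16.0.0/12 (172.16.0.0 - 172.31.255.255)
  192.168.0.0/16 (192.168.0.0 - 192.168.255.255)
Public (not in any RFC 1918 range)


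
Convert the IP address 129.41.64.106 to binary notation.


129 = 10000001
41 = 00101001
64 = 01000000
106 = 01101010
Binary: 10000001.00101001.01000000.01101010


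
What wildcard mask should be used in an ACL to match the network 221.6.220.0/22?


Subnet mask: 255.255.252.0
Wildcard = 255.255.255.255 - subnet mask
255 - 255 = 0
255 - 255 = 0
255 - 252 = 3
255 - 0 = 255
Wildcard: 0.0.3.255


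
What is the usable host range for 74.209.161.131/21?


Network: 74.209.160.0
Broadcast: 74.209.167.255
First usable = network + 1
Last usable = broadcast - 1
Range: 74.209.160.1 to 74.209.167.254


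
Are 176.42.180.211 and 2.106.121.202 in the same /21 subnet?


Mask: 255.255.248.0
176.42.180.211 AND mask = 176.42.176.0
2.106.121.202 AND mask = 2.106.120.0
No, different subnets (176.42.176.0 vs 2.106.120.0)


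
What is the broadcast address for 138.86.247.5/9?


Network: 138.0.0.0/9
Host bits = 23
Set all host bits to 1:
Broadcast: 138.127.255.255


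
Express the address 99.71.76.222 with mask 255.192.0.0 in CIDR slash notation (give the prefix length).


Binary: 11111111.11000000.00000000.00000000
Count leading 1s
Prefix: /10


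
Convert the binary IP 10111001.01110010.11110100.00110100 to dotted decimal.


10111001 = 185
01110010 = 114
11110100 = 244
00110100 = 52
IP: 185.114.244.52


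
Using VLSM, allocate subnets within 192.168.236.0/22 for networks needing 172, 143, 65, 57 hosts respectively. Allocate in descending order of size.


172 hosts -> /24 (254 usable): 192.168.236.0/24
143 hosts -> /24 (254 usable): 192.168.237.0/24
65 hosts -> /25 (126 usable): 192.168.238.0/25
57 hosts -> /26 (62 usable): 192.168.238.128/26
Allocation: 192.168.236.0/24 (172 hosts, 254 usable); 192.168.237.0/24 (143 hosts, 254 usable); 192.168.238.0/25 (65 hosts, 126 usable); 192.168.238.128/26 (57 hosts, 62 usable)


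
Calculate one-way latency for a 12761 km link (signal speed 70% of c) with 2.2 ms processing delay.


Speed = 0.7 * 3e5 km/s = 210000 km/s
Propagation delay = 12761 / 210000 = 0.0608 s = 60.7667 ms
Processing delay = 2.2 ms
Total one-way latency = 62.9667 ms


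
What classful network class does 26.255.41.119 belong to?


First octet: 26
Binary: 00011010
0xxxxxxx -> Class A (1-126)
Class A, default mask 255.0.0.0 (/8)


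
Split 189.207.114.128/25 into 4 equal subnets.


New prefix = 25 + 2 = 27
Each subnet has 32 addresses
  189.207.114.128/27
  189.207.114.160/27
  189.207.114.192/27
  189.207.114.224/27
Subnets: 189.207.114.128/27, 189.207.114.160/27, 189.207.114.192/27, 189.207.114.224/27


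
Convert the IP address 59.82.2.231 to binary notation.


59 = 00111011
82 = 01010010
2 = 00000010
231 = 11100111
Binary: 00111011.01010010.00000010.11100111


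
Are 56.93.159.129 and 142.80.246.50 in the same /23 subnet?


Mask: 255.255.254.0
56.93.159.129 AND mask = 56.93.158.0
142.80.246.50 AND mask = 142.80.246.0
No, different subnets (56.93.158.0 vs 142.80.246.0)


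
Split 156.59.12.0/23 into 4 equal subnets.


New prefix = 23 + 2 = 25
Each subnet has 128 addresses
  156.59.12.0/25
  156.59.12.128/25
  156.59.13.0/25
  156.59.13.128/25
Subnets: 156.59.12.0/25, 156.59.12.128/25, 156.59.13.0/25, 156.59.13.128/25


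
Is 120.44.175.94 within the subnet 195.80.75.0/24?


Subnet network: 195.80.75.0
Test IP AND mask: 120.44.175.0
No, 120.44.175.94 is not in 195.80.75.0/24


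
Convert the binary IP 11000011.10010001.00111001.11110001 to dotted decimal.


11000011 = 195
10010001 = 145
00111001 = 57
11110001 = 241
IP: 195.145.57.241


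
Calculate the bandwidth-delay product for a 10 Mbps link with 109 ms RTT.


BDP = bandwidth * RTT
= 10 Mbps * 109 ms
= 10 * 1e6 * 109 / 1000 bits
= 1090000 bits
= 136250 bytes
= 133.0566 KB
BDP = 1090000 bits (136250 bytes)


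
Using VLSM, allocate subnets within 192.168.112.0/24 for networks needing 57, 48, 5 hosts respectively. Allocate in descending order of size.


57 hosts -> /26 (62 usable): 192.168.112.0/26
48 hosts -> /26 (62 usable): 192.168.112.64/26
5 hosts -> /29 (6 usable): 192.168.112.128/29
Allocation: 192.168.112.0/26 (57 hosts, 62 usable); 192.168.112.64/26 (48 hosts, 62 usable); 192.168.112.128/29 (5 hosts, 6 usable)


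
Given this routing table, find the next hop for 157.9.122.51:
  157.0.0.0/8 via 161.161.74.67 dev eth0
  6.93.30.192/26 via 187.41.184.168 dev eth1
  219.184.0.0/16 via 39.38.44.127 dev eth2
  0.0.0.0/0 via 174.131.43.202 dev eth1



Longest prefix match for 157.9.122.51:
  /8 157.0.0.0: MATCH
  /26 6.93.30.192: no
  /16 219.184.0.0: no
  /0 0.0.0.0: MATCH
Selected: next-hop 161.161.74.67 via eth0 (matched /8)


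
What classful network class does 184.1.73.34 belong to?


First octet: 184
Binary: 10111000
10xxxxxx -> Class B (128-191)
Class B, default mask 255.255.0.0 (/16)


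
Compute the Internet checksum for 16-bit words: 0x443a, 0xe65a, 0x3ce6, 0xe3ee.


Sum all words (with carry folding):
+ 0x443a = 0x443a
+ 0xe65a = 0x2a95
+ 0x3ce6 = 0x677b
+ 0xe3ee = 0x4b6a
One's complement: ~0x4b6a
Checksum = 0xb495


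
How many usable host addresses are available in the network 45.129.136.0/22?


Host bits = 32 - 22 = 10
Total addresses = 2^10 = 1024
Usable = total - 2 (network and broadcast)
Usable hosts: 1022


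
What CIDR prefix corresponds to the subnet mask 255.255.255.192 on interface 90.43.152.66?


Binary: 11111111.11111111.11111111.11000000
Count leading 1s
Prefix: /26


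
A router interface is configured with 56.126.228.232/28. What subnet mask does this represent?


/28 means 28 network bits, 4 host bits
Binary: 11111111111111111111111111110000
Mask: 255.255.255.240
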